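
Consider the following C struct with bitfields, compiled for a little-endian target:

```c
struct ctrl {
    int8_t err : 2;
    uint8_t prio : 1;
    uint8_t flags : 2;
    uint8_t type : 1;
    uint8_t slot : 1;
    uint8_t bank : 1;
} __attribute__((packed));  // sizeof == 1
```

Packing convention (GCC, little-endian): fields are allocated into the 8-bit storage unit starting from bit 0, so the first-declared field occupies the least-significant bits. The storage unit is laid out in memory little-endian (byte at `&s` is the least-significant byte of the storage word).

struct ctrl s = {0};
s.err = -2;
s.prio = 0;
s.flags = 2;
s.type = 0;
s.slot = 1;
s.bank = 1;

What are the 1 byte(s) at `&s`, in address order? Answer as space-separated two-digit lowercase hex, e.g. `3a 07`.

d2

err (2b) val=-2 bits=0x2 at bit 0: 0x02
prio (1b) val=0 bits=0x0 at bit 2: 0x02
flags (2b) val=2 bits=0x2 at bit 3: 0x12
type (1b) val=0 bits=0x0 at bit 5: 0x12
slot (1b) val=1 bits=0x1 at bit 6: 0x52
bank (1b) val=1 bits=0x1 at bit 7: 0xd2
word = 0xd2 → little-endian bytes:
  [0]=0xd2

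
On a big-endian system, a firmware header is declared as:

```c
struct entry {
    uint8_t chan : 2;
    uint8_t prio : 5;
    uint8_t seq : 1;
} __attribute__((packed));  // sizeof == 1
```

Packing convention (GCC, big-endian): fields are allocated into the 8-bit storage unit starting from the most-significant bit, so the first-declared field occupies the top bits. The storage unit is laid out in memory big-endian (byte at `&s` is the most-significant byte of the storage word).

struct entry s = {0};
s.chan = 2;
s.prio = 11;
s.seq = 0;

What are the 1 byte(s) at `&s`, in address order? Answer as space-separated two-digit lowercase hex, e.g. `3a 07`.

[6+:2] chan=2 & 0x3 = 0x2; word=0x80
[1+:5] prio=11 & 0x1f = 0xb; word=0x96
[0+:1] seq=0 & 0x1 = 0x0; word=0x96
word = 0x96 → big-endian bytes:
  [0]=0x96

96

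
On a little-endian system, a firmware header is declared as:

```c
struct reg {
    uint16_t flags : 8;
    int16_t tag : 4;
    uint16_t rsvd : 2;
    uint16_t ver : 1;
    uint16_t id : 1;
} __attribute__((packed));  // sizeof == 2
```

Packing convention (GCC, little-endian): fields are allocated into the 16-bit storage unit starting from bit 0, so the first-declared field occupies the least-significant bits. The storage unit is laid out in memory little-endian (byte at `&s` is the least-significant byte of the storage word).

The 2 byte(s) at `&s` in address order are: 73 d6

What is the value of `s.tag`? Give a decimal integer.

[0]=0x73 [1]=0xd6 (little-endian) → word 0xd673
flags [0+:8] = (word>>0) & 0xff = 115
tag [8+:4] = (word>>8) & 0xf = 6  ←
rsvd [12+:2] = (word>>12) & 0x3 = 1
ver [14+:1] = (word>>14) & 0x1 = 1
id [15+:1] = (word>>15) & 0x1 = 1
tag signed 4b, MSB=0: value = 6

6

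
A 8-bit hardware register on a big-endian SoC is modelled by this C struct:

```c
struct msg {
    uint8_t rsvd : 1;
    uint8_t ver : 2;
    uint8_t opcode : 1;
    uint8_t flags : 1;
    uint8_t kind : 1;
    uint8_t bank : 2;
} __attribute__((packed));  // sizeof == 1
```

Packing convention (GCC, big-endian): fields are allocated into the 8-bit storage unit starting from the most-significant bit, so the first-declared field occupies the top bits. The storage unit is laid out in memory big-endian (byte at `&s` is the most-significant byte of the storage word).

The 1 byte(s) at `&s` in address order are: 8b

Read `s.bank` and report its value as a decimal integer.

3

[0]=0x8b (big-endian) → word 0x8b
rsvd [7+:1] = (word>>7) & 0x1 = 1
ver [5+:2] = (word>>5) & 0x3 = 0
opcode [4+:1] = (word>>4) & 0x1 = 0
flags [3+:1] = (word>>3) & 0x1 = 1
kind [2+:1] = (word>>2) & 0x1 = 0
bank [0+:2] = (word>>0) & 0x3 = 3  ←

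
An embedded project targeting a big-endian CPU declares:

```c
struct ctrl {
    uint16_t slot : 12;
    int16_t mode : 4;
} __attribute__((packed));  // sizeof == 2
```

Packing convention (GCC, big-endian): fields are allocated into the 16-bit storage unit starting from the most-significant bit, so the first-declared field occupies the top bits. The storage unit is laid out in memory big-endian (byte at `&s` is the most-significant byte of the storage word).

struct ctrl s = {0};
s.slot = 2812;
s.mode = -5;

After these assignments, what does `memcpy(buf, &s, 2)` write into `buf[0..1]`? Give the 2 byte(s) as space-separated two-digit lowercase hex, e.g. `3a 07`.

af cb

[4+:12] slot=2812 & 0xfff = 0xafc; word=0xafc0
[0+:4] mode=-5 & 0xf = 0xb; word=0xafcb
word = 0xafcb → big-endian bytes:
  [0]=0xaf  [1]=0xcb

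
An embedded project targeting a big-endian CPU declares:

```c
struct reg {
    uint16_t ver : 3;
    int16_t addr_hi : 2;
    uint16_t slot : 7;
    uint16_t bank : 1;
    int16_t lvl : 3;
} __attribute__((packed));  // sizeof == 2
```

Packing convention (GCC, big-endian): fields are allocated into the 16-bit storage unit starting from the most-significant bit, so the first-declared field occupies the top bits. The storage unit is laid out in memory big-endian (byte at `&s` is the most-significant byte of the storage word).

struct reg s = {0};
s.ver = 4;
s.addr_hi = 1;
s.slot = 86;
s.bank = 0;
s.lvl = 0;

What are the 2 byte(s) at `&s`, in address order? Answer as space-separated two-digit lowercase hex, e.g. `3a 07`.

ver:3 = 4 → 0x4 << 13 → word 0x8000
addr_hi:2 = 1 → 0x1 << 11 → word 0x8800
slot:7 = 86 → 0x56 << 4 → word 0x8d60
bank:1 = 0 → 0x0 << 3 → word 0x8d60
lvl:3 = 0 → 0x0 << 0 → word 0x8d60
word = 0x8d60 → big-endian bytes:
  [0]=0x8d  [1]=0x60

8d 60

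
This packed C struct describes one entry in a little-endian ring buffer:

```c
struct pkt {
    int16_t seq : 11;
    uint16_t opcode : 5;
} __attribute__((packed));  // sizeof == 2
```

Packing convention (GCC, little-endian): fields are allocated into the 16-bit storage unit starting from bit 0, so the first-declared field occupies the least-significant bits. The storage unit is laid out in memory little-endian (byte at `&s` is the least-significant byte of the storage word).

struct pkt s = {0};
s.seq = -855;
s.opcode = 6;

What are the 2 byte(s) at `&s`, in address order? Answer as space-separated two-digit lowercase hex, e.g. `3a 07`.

a9 34

[0+:11] seq=-855 & 0x7ff = 0x4a9; word=0x04a9
[11+:5] opcode=6 & 0x1f = 0x6; word=0x34a9
word = 0x34a9 → little-endian bytes:
  [0]=0xa9  [1]=0x34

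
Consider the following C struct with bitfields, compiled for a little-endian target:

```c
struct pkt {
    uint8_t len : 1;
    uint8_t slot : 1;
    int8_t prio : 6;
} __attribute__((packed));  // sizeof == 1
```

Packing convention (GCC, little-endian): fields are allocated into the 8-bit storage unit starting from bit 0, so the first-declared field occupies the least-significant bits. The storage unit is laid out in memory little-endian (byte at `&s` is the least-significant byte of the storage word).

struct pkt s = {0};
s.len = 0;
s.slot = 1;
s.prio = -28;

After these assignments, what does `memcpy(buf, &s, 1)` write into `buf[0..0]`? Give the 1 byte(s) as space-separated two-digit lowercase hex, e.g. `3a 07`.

len (1b) val=0 bits=0x0 at bit 0: 0x00
slot (1b) val=1 bits=0x1 at bit 1: 0x02
prio (6b) val=-28 bits=0x24 at bit 2: 0x92
word = 0x92 → little-endian bytes:
  [0]=0x92

92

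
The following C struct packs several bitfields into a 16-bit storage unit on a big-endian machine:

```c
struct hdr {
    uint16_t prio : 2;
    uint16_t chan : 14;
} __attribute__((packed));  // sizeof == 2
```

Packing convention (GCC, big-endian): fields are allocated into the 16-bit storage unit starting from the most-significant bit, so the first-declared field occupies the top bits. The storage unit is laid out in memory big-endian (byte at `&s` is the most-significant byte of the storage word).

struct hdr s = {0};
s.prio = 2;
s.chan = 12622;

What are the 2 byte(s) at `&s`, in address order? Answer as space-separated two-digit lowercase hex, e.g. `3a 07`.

b1 4e

prio (2b) val=2 bits=0x2 at bit 14: 0x8000
chan (14b) val=12622 bits=0x314e at bit 0: 0xb14e
word = 0xb14e → big-endian bytes:
  [0]=0xb1  [1]=0x4e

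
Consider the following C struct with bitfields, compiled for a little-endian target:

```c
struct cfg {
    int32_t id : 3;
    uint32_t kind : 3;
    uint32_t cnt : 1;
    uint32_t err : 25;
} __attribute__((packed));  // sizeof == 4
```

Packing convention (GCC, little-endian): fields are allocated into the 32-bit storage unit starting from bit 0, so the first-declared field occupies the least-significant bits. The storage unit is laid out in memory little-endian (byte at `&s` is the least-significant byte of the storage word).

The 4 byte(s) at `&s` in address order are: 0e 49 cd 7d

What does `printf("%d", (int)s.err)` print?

[0]=0x0e [1]=0x49 [2]=0xcd [3]=0x7d (little-endian) → word 0x7dcd490e
id:3 @ bit 0 → (0x7dcd490e>>0)&0x7 = 0x6
kind:3 @ bit 3 → (0x7dcd490e>>3)&0x7 = 0x1
cnt:1 @ bit 6 → (0x7dcd490e>>6)&0x1 = 0x0
err:25 @ bit 7 → (0x7dcd490e>>7)&0x1ffffff = 0xfb9a92  ←

16489106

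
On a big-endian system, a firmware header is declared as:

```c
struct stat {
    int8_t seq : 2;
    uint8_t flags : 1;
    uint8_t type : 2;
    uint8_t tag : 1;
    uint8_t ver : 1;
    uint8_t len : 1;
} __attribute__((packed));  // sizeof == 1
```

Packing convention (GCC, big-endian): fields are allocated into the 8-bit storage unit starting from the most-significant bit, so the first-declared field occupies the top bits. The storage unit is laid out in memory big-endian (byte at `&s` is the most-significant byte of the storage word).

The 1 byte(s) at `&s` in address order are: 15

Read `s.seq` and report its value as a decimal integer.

[0]=0x15 (big-endian) → word 0x15
seq [6+:2] = (word>>6) & 0x3 = 0  ←
flags [5+:1] = (word>>5) & 0x1 = 0
type [3+:2] = (word>>3) & 0x3 = 2
tag [2+:1] = (word>>2) & 0x1 = 1
ver [1+:1] = (word>>1) & 0x1 = 0
len [0+:1] = (word>>0) & 0x1 = 1
seq signed 2b, MSB=0: value = 0

0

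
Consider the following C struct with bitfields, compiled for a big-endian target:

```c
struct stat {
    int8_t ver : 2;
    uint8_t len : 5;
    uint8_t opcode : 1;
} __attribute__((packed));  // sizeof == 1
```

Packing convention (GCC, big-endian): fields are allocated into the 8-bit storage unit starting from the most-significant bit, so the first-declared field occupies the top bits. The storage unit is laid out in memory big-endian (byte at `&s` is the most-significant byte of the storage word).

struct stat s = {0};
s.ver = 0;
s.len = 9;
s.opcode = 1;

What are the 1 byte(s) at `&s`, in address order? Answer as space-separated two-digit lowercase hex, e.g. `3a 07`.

13

ver:2 = 0 → 0x0 << 6 → word 0x00
len:5 = 9 → 0x9 << 1 → word 0x12
opcode:1 = 1 → 0x1 << 0 → word 0x13
word = 0x13 → big-endian bytes:
  [0]=0x13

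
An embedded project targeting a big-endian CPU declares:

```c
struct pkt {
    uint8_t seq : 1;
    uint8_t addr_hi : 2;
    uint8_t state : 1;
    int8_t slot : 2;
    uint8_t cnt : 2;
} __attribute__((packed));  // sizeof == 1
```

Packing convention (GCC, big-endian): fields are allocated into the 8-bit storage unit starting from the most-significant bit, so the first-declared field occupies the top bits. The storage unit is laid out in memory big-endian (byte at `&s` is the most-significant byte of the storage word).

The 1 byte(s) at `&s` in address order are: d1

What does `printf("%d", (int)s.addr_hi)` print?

2

[0]=0xd1 (big-endian) → word 0xd1
seq [7+:1] = (word>>7) & 0x1 = 1
addr_hi [5+:2] = (word>>5) & 0x3 = 2  ←
state [4+:1] = (word>>4) & 0x1 = 1
slot [2+:2] = (word>>2) & 0x3 = 0
cnt [0+:2] = (word>>0) & 0x3 = 1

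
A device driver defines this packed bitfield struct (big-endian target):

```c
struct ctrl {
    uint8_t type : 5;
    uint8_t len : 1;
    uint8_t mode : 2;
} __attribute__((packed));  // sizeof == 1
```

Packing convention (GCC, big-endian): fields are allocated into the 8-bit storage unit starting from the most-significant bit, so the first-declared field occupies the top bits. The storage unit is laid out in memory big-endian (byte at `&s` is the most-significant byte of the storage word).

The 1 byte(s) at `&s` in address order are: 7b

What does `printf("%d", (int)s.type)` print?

15

[0]=0x7b (big-endian) → word 0x7b
type [3+:5] = (word>>3) & 0x1f = 15  ←
len [2+:1] = (word>>2) & 0x1 = 0
mode [0+:2] = (word>>0) & 0x3 = 3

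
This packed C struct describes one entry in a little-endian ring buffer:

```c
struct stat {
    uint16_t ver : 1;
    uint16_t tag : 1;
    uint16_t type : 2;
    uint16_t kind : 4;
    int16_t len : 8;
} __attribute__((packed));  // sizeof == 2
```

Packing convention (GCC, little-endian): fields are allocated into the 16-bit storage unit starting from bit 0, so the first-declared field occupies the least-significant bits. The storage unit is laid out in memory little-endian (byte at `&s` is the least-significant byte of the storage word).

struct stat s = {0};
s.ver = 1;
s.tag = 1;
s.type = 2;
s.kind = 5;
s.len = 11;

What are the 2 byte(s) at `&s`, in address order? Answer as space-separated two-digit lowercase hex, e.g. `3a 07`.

5b 0b

ver (1b) val=1 bits=0x1 at bit 0: 0x0001
tag (1b) val=1 bits=0x1 at bit 1: 0x0003
type (2b) val=2 bits=0x2 at bit 2: 0x000b
kind (4b) val=5 bits=0x5 at bit 4: 0x005b
len (8b) val=11 bits=0xb at bit 8: 0x0b5b
word = 0x0b5b → little-endian bytes:
  [0]=0x5b  [1]=0x0b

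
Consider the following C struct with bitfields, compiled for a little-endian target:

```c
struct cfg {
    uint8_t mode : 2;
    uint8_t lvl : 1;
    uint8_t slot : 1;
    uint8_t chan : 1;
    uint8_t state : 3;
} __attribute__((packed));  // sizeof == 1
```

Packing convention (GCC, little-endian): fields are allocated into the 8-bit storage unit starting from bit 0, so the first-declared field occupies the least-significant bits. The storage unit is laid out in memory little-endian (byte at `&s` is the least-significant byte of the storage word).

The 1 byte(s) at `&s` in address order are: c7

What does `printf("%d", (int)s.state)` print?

6

[0]=0xc7 (little-endian) → word 0xc7
mode [0+:2] = (word>>0) & 0x3 = 3
lvl [2+:1] = (word>>2) & 0x1 = 1
slot [3+:1] = (word>>3) & 0x1 = 0
chan [4+:1] = (word>>4) & 0x1 = 0
state [5+:3] = (word>>5) & 0x7 = 6  ←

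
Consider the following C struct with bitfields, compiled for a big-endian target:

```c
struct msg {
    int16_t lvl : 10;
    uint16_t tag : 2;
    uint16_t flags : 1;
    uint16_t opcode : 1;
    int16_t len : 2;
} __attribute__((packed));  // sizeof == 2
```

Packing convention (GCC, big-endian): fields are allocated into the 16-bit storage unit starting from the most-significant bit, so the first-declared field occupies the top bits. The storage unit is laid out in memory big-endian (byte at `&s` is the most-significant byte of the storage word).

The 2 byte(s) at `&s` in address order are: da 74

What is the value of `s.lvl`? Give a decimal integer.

[0]=0xda [1]=0x74 (big-endian) → word 0xda74
lvl [6+:10] = (word>>6) & 0x3ff = 873  ←
tag [4+:2] = (word>>4) & 0x3 = 3
flags [3+:1] = (word>>3) & 0x1 = 0
opcode [2+:1] = (word>>2) & 0x1 = 1
len [0+:2] = (word>>0) & 0x3 = 0
lvl signed 10b, MSB=1: 873 - 1024 = -151

-151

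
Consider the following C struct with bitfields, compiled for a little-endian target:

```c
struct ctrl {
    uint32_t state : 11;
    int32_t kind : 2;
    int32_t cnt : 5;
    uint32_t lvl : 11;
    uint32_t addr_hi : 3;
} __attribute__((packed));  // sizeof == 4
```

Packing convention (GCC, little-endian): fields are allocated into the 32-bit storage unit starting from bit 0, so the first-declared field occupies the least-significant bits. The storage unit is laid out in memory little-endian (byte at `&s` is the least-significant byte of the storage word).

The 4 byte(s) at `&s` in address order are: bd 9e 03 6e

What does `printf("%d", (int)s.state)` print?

1725

[0]=0xbd [1]=0x9e [2]=0x03 [3]=0x6e (little-endian) → word 0x6e039ebd
state:11 @ bit 0 → (0x6e039ebd>>0)&0x7ff = 0x6bd  ←
kind:2 @ bit 11 → (0x6e039ebd>>11)&0x3 = 0x3
cnt:5 @ bit 13 → (0x6e039ebd>>13)&0x1f = 0x1c
lvl:11 @ bit 18 → (0x6e039ebd>>18)&0x7ff = 0x380
addr_hi:3 @ bit 29 → (0x6e039ebd>>29)&0x7 = 0x3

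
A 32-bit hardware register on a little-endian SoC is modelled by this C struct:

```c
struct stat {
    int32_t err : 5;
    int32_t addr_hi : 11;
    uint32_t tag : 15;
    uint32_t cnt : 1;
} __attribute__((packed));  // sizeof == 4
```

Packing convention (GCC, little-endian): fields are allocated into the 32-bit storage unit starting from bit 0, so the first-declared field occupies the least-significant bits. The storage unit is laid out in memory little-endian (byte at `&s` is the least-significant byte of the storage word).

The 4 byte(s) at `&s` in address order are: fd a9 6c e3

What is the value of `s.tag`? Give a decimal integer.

[0]=0xfd [1]=0xa9 [2]=0x6c [3]=0xe3 (little-endian) → word 0xe36ca9fd
err:5 @ bit 0 → (0xe36ca9fd>>0)&0x1f = 0x1d
addr_hi:11 @ bit 5 → (0xe36ca9fd>>5)&0x7ff = 0x54f
tag:15 @ bit 16 → (0xe36ca9fd>>16)&0x7fff = 0x636c  ←
cnt:1 @ bit 31 → (0xe36ca9fd>>31)&0x1 = 0x1

25452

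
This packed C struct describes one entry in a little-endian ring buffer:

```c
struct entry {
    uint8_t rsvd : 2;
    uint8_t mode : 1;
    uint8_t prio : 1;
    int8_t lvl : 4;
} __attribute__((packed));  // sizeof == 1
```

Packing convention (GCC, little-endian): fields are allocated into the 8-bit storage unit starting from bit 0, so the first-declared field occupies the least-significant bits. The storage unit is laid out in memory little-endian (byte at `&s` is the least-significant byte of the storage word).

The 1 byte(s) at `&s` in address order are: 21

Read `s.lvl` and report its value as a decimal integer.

[0]=0x21 (little-endian) → word 0x21
rsvd [0+:2] = (word>>0) & 0x3 = 1
mode [2+:1] = (word>>2) & 0x1 = 0
prio [3+:1] = (word>>3) & 0x1 = 0
lvl [4+:4] = (word>>4) & 0xf = 2  ←
lvl signed 4b, MSB=0: value = 2

2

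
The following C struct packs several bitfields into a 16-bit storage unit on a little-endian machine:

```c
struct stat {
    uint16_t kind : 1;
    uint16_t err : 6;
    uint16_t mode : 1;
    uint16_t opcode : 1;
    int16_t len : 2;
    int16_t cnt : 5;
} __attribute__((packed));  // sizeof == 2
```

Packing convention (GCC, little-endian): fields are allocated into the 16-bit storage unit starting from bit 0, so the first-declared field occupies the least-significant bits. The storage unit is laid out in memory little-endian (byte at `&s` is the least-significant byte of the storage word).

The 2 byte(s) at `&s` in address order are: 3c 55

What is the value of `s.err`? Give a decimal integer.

30

[0]=0x3c [1]=0x55 (little-endian) → word 0x553c
kind:1 @ bit 0 → (0x553c>>0)&0x1 = 0x0
err:6 @ bit 1 → (0x553c>>1)&0x3f = 0x1e  ←
mode:1 @ bit 7 → (0x553c>>7)&0x1 = 0x0
opcode:1 @ bit 8 → (0x553c>>8)&0x1 = 0x1
len:2 @ bit 9 → (0x553c>>9)&0x3 = 0x2
cnt:5 @ bit 11 → (0x553c>>11)&0x1f = 0xa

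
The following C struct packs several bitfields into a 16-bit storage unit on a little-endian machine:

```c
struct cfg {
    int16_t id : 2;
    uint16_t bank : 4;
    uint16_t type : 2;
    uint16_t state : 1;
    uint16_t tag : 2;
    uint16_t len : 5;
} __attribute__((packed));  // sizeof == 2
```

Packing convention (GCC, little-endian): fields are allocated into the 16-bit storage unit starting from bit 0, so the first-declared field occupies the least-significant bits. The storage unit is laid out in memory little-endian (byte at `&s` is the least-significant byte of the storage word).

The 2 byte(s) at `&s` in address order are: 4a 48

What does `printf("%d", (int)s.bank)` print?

[0]=0x4a [1]=0x48 (little-endian) → word 0x484a
id:2 @ bit 0 → (0x484a>>0)&0x3 = 0x2
bank:4 @ bit 2 → (0x484a>>2)&0xf = 0x2  ←
type:2 @ bit 6 → (0x484a>>6)&0x3 = 0x1
state:1 @ bit 8 → (0x484a>>8)&0x1 = 0x0
tag:2 @ bit 9 → (0x484a>>9)&0x3 = 0x0
len:5 @ bit 11 → (0x484a>>11)&0x1f = 0x9

2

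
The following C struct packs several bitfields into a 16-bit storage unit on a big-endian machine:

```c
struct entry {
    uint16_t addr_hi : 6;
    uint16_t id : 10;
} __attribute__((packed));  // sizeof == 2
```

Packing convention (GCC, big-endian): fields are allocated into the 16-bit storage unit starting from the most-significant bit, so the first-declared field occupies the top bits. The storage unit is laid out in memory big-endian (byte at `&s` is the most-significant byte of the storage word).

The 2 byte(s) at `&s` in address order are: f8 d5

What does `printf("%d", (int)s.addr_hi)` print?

62

[0]=0xf8 [1]=0xd5 (big-endian) → word 0xf8d5
addr_hi [10+:6] = (word>>10) & 0x3f = 62  ←
id [0+:10] = (word>>0) & 0x3ff = 213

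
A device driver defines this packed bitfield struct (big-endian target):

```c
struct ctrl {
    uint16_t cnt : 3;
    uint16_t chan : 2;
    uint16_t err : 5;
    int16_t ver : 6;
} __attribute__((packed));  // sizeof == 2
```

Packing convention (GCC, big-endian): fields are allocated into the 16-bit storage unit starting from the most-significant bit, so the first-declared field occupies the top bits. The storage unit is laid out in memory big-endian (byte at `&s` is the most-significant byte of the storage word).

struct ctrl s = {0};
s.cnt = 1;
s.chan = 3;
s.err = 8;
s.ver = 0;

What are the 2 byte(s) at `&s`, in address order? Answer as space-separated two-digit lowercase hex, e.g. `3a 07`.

cnt:3 = 1 → 0x1 << 13 → word 0x2000
chan:2 = 3 → 0x3 << 11 → word 0x3800
err:5 = 8 → 0x8 << 6 → word 0x3a00
ver:6 = 0 → 0x0 << 0 → word 0x3a00
word = 0x3a00 → big-endian bytes:
  [0]=0x3a  [1]=0x00

3a 00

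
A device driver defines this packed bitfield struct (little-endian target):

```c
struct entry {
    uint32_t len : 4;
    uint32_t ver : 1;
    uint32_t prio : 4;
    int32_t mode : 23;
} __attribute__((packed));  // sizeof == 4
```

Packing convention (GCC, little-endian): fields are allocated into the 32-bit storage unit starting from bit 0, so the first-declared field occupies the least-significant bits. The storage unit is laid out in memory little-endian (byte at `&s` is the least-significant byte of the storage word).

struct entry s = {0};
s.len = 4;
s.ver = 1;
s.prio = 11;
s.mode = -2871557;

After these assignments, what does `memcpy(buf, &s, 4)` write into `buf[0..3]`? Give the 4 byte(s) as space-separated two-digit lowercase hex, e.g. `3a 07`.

74 f7 5d a8

len:4 = 4 → 0x4 << 0 → word 0x00000004
ver:1 = 1 → 0x1 << 4 → word 0x00000014
prio:4 = 11 → 0xb << 5 → word 0x00000174
mode:23 = -2871557 → 0x542efb << 9 → word 0xa85df774
word = 0xa85df774 → little-endian bytes:
  [0]=0x74  [1]=0xf7  [2]=0x5d  [3]=0xa8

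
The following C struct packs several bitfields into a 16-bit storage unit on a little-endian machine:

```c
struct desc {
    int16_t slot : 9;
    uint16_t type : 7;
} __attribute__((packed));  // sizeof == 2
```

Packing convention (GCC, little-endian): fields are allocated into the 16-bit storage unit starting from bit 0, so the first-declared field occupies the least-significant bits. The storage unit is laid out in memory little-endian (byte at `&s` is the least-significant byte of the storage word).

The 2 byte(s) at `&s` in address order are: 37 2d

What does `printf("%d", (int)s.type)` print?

22

[0]=0x37 [1]=0x2d (little-endian) → word 0x2d37
slot [0+:9] = (word>>0) & 0x1ff = 311
type [9+:7] = (word>>9) & 0x7f = 22  ←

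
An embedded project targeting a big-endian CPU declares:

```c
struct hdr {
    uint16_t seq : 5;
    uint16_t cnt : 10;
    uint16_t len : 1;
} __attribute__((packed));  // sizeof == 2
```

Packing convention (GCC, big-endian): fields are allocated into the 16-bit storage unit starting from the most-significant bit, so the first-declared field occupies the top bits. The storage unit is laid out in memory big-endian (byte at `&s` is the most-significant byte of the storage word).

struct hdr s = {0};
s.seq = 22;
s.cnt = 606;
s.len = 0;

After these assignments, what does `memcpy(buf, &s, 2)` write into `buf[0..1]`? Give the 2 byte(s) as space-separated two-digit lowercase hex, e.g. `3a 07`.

seq:5 = 22 → 0x16 << 11 → word 0xb000
cnt:10 = 606 → 0x25e << 1 → word 0xb4bc
len:1 = 0 → 0x0 << 0 → word 0xb4bc
word = 0xb4bc → big-endian bytes:
  [0]=0xb4  [1]=0xbc

b4 bc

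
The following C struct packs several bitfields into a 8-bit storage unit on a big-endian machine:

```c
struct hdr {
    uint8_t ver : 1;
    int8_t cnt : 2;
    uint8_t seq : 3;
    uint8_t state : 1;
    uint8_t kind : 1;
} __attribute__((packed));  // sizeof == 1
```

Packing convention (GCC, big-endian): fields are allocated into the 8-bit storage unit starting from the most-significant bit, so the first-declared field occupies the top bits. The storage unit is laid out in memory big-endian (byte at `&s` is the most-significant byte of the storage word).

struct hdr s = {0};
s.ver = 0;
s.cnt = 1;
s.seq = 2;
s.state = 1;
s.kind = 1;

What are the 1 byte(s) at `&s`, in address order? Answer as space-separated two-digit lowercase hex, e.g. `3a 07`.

ver (1b) val=0 bits=0x0 at bit 7: 0x00
cnt (2b) val=1 bits=0x1 at bit 5: 0x20
seq (3b) val=2 bits=0x2 at bit 2: 0x28
state (1b) val=1 bits=0x1 at bit 1: 0x2a
kind (1b) val=1 bits=0x1 at bit 0: 0x2b
word = 0x2b → big-endian bytes:
  [0]=0x2b

2b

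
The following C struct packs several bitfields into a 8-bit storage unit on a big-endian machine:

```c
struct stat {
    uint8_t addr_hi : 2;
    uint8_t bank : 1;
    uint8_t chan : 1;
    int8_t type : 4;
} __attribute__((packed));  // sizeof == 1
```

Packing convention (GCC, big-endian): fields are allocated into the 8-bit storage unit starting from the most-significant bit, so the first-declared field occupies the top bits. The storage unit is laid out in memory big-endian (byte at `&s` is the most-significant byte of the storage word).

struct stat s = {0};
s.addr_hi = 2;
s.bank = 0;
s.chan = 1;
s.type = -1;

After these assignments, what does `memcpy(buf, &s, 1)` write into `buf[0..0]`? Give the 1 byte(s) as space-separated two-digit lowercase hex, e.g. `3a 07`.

9f

addr_hi (2b) val=2 bits=0x2 at bit 6: 0x80
bank (1b) val=0 bits=0x0 at bit 5: 0x80
chan (1b) val=1 bits=0x1 at bit 4: 0x90
type (4b) val=-1 bits=0xf at bit 0: 0x9f
word = 0x9f → big-endian bytes:
  [0]=0x9f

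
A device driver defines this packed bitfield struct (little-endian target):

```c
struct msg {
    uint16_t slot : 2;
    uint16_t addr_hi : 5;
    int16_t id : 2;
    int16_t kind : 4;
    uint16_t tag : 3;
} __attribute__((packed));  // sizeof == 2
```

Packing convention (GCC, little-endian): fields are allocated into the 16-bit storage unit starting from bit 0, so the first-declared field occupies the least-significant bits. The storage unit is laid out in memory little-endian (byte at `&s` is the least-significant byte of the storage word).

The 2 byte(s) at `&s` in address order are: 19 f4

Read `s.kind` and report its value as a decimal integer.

[0]=0x19 [1]=0xf4 (little-endian) → word 0xf419
slot [0+:2] = (word>>0) & 0x3 = 1
addr_hi [2+:5] = (word>>2) & 0x1f = 6
id [7+:2] = (word>>7) & 0x3 = 0
kind [9+:4] = (word>>9) & 0xf = 10  ←
tag [13+:3] = (word>>13) & 0x7 = 7
kind signed 4b, MSB=1: 10 - 16 = -6

-6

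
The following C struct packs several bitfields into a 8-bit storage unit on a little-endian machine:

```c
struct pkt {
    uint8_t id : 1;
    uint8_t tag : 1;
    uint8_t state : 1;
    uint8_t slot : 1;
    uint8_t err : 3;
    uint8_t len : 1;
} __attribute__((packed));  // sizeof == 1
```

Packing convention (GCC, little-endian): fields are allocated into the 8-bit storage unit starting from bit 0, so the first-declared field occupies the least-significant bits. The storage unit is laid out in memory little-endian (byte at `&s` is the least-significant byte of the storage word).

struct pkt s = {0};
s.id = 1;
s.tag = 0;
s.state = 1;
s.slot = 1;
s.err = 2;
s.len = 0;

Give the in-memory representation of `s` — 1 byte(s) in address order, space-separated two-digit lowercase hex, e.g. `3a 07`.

2d

id:1 = 1 → 0x1 << 0 → word 0x01
tag:1 = 0 → 0x0 << 1 → word 0x01
state:1 = 1 → 0x1 << 2 → word 0x05
slot:1 = 1 → 0x1 << 3 → word 0x0d
err:3 = 2 → 0x2 << 4 → word 0x2d
len:1 = 0 → 0x0 << 7 → word 0x2d
word = 0x2d → little-endian bytes:
  [0]=0x2d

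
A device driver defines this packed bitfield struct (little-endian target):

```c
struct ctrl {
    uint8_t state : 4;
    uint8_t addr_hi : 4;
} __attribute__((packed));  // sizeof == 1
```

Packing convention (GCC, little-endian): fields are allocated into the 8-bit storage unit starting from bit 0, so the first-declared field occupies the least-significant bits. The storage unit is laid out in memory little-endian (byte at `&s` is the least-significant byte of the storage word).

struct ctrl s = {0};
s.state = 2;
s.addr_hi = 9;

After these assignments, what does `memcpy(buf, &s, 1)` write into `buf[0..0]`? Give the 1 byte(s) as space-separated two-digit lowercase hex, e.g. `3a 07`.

state:4 = 2 → 0x2 << 0 → word 0x02
addr_hi:4 = 9 → 0x9 << 4 → word 0x92
word = 0x92 → little-endian bytes:
  [0]=0x92

92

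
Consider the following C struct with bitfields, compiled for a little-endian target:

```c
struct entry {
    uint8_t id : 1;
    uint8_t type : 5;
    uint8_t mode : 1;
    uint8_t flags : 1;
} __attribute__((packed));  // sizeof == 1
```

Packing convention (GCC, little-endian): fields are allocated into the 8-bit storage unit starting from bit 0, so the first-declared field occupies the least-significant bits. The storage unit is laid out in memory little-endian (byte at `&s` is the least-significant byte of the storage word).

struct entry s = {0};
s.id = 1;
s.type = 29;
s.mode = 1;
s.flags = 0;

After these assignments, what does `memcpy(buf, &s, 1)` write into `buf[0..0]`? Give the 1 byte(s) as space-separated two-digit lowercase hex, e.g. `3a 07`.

[0+:1] id=1 & 0x1 = 0x1; word=0x01
[1+:5] type=29 & 0x1f = 0x1d; word=0x3b
[6+:1] mode=1 & 0x1 = 0x1; word=0x7b
[7+:1] flags=0 & 0x1 = 0x0; word=0x7b
word = 0x7b → little-endian bytes:
  [0]=0x7b

7b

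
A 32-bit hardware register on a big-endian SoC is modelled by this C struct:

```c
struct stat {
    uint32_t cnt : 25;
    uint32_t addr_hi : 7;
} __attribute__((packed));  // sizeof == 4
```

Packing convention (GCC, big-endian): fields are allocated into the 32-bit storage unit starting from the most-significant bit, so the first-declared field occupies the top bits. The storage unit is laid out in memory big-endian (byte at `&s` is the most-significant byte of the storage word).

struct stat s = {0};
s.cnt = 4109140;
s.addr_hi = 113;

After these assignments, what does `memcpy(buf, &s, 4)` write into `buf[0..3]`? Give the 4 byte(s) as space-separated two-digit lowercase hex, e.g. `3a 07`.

1f 59 aa 71

cnt (25b) val=4109140 bits=0x3eb354 at bit 7: 0x1f59aa00
addr_hi (7b) val=113 bits=0x71 at bit 0: 0x1f59aa71
word = 0x1f59aa71 → big-endian bytes:
  [0]=0x1f  [1]=0x59  [2]=0xaa  [3]=0x71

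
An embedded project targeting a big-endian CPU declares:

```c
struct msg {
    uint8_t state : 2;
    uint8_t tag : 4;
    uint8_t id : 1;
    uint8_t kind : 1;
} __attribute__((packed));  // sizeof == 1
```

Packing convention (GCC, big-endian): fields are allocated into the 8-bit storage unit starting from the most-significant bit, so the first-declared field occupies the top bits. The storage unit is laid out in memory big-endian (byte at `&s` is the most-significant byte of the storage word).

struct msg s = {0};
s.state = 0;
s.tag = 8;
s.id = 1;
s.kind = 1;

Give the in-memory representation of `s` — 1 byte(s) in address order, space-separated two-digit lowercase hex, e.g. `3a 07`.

23

state:2 = 0 → 0x0 << 6 → word 0x00
tag:4 = 8 → 0x8 << 2 → word 0x20
id:1 = 1 → 0x1 << 1 → word 0x22
kind:1 = 1 → 0x1 << 0 → word 0x23
word = 0x23 → big-endian bytes:
  [0]=0x23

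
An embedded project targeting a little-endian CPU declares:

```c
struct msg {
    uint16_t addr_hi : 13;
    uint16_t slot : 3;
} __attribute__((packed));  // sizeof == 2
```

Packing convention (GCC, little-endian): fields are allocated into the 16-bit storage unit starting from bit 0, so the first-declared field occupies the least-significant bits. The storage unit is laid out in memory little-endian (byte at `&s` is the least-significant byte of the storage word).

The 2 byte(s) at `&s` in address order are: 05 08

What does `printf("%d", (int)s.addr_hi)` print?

[0]=0x05 [1]=0x08 (little-endian) → word 0x0805
addr_hi:13 @ bit 0 → (0x0805>>0)&0x1fff = 0x805  ←
slot:3 @ bit 13 → (0x0805>>13)&0x7 = 0x0

2053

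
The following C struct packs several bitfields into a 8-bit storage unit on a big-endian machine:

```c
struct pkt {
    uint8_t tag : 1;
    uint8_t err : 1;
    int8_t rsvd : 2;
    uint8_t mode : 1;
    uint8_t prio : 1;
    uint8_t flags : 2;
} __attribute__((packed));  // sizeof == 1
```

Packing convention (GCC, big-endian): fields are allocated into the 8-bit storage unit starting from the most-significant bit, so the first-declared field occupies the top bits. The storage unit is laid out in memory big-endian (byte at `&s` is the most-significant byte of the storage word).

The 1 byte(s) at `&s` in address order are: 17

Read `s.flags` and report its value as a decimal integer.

[0]=0x17 (big-endian) → word 0x17
tag [7+:1] = (word>>7) & 0x1 = 0
err [6+:1] = (word>>6) & 0x1 = 0
rsvd [4+:2] = (word>>4) & 0x3 = 1
mode [3+:1] = (word>>3) & 0x1 = 0
prio [2+:1] = (word>>2) & 0x1 = 1
flags [0+:2] = (word>>0) & 0x3 = 3  ←

3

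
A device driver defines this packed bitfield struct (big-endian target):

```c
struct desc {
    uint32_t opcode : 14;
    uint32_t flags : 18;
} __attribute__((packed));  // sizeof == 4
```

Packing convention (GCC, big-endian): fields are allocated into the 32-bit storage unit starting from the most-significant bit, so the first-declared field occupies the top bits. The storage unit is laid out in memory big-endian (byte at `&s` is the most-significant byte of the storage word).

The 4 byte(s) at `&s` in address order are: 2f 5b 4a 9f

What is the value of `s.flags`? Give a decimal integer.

[0]=0x2f [1]=0x5b [2]=0x4a [3]=0x9f (big-endian) → word 0x2f5b4a9f
opcode [18+:14] = (word>>18) & 0x3fff = 3030
flags [0+:18] = (word>>0) & 0x3ffff = 215711  ←

215711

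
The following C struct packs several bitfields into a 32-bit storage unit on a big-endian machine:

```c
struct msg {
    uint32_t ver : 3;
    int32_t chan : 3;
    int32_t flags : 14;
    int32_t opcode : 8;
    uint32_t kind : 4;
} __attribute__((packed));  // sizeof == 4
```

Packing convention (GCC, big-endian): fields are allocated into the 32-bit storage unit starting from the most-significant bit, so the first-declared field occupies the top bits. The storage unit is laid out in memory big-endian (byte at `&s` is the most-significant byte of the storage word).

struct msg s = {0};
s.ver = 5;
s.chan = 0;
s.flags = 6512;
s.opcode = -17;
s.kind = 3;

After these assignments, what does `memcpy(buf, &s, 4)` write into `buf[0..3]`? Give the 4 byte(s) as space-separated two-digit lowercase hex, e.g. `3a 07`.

ver:3 = 5 → 0x5 << 29 → word 0xa0000000
chan:3 = 0 → 0x0 << 26 → word 0xa0000000
flags:14 = 6512 → 0x1970 << 12 → word 0xa1970000
opcode:8 = -17 → 0xef << 4 → word 0xa1970ef0
kind:4 = 3 → 0x3 << 0 → word 0xa1970ef3
word = 0xa1970ef3 → big-endian bytes:
  [0]=0xa1  [1]=0x97  [2]=0x0e  [3]=0xf3

a1 97 0e f3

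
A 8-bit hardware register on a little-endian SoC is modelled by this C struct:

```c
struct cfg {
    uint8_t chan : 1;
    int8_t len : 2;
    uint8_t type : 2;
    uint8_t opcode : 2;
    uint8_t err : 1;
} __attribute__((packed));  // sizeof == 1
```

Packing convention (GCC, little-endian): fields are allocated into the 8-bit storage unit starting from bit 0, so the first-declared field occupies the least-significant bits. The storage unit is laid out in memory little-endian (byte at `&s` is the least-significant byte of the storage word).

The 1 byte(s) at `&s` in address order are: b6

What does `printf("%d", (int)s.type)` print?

[0]=0xb6 (little-endian) → word 0xb6
chan [0+:1] = (word>>0) & 0x1 = 0
len [1+:2] = (word>>1) & 0x3 = 3
type [3+:2] = (word>>3) & 0x3 = 2  ←
opcode [5+:2] = (word>>5) & 0x3 = 1
err [7+:1] = (word>>7) & 0x1 = 1

2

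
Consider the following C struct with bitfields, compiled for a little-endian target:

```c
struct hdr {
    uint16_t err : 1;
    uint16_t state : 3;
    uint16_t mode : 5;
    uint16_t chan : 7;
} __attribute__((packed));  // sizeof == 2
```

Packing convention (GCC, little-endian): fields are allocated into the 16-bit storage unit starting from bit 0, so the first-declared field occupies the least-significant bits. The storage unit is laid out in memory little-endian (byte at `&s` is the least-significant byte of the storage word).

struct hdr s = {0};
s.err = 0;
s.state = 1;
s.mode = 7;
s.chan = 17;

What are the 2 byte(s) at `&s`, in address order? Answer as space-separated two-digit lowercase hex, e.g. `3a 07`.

72 22

[0+:1] err=0 & 0x1 = 0x0; word=0x0000
[1+:3] state=1 & 0x7 = 0x1; word=0x0002
[4+:5] mode=7 & 0x1f = 0x7; word=0x0072
[9+:7] chan=17 & 0x7f = 0x11; word=0x2272
word = 0x2272 → little-endian bytes:
  [0]=0x72  [1]=0x22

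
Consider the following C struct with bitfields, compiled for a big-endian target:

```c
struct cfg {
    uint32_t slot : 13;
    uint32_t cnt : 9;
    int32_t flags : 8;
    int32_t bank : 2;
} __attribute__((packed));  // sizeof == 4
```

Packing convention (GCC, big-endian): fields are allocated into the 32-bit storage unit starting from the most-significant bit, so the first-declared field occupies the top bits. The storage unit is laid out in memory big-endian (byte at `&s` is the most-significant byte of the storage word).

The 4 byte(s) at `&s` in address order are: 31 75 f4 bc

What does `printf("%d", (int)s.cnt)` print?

[0]=0x31 [1]=0x75 [2]=0xf4 [3]=0xbc (big-endian) → word 0x3175f4bc
slot [19+:13] = (word>>19) & 0x1fff = 1582
cnt [10+:9] = (word>>10) & 0x1ff = 381  ←
flags [2+:8] = (word>>2) & 0xff = 47
bank [0+:2] = (word>>0) & 0x3 = 0

381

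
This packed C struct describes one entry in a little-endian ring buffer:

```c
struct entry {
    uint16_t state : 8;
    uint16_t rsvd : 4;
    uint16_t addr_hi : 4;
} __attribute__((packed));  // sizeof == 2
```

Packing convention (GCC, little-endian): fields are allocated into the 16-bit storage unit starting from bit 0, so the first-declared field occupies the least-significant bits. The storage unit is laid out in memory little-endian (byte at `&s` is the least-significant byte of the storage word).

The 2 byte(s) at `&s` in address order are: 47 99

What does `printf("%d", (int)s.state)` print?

71

[0]=0x47 [1]=0x99 (little-endian) → word 0x9947
state [0+:8] = (word>>0) & 0xff = 71  ←
rsvd [8+:4] = (word>>8) & 0xf = 9
addr_hi [12+:4] = (word>>12) & 0xf = 9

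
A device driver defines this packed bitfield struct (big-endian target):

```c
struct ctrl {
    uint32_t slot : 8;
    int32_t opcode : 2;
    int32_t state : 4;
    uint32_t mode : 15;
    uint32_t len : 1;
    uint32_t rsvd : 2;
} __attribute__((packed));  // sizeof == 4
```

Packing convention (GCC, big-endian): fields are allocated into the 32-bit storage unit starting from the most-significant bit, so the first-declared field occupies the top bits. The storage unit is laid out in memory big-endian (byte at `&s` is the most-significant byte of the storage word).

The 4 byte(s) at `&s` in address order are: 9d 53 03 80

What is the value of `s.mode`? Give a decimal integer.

[0]=0x9d [1]=0x53 [2]=0x03 [3]=0x80 (big-endian) → word 0x9d530380
slot:8 @ bit 24 → (0x9d530380>>24)&0xff = 0x9d
opcode:2 @ bit 22 → (0x9d530380>>22)&0x3 = 0x1
state:4 @ bit 18 → (0x9d530380>>18)&0xf = 0x4
mode:15 @ bit 3 → (0x9d530380>>3)&0x7fff = 0x6070  ←
len:1 @ bit 2 → (0x9d530380>>2)&0x1 = 0x0
rsvd:2 @ bit 0 → (0x9d530380>>0)&0x3 = 0x0

24688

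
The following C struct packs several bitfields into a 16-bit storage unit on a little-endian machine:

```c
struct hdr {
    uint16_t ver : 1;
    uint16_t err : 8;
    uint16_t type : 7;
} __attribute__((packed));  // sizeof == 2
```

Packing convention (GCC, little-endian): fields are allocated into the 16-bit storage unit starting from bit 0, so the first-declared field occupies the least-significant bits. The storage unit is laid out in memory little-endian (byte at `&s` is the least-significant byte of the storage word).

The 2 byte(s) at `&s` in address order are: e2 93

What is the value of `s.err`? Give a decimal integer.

[0]=0xe2 [1]=0x93 (little-endian) → word 0x93e2
ver:1 @ bit 0 → (0x93e2>>0)&0x1 = 0x0
err:8 @ bit 1 → (0x93e2>>1)&0xff = 0xf1  ←
type:7 @ bit 9 → (0x93e2>>9)&0x7f = 0x49

241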